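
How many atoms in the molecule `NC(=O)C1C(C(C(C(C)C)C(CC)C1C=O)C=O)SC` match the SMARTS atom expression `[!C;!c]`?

The query [!C;!c] means: neither aliphatic nor aromatic carbon — same as [!#6].
Check the 20 heavy atoms by environment: 15× C → no; 3× O → match; 1× N → match; 1× S → match.
Summing the matching environments: 3 + 1 + 1 = 5 matching atoms.

5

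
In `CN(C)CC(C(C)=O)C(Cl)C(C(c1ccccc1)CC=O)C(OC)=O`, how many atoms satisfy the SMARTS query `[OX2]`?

1

The query [OX2] means: aliphatic oxygen with two total connections — ether, hydroxyl, or ester single-bond O.
Check the 25 heavy atoms by environment: 10× C (X4) → no; 6× c (aromatic, X3) → no; 3× C (X3) → no; 3× O (X1) → no; 1× O (X2) → match; 1× Cl (X1) → no; 1× N (X3) → no.
That gives 1 matching atom.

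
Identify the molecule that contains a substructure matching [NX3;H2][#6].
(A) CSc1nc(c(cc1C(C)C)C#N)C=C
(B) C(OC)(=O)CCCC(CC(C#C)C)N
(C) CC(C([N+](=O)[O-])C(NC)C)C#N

B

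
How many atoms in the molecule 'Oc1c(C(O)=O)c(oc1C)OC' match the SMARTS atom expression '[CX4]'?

The query [CX4] means: C with X4: aliphatic carbon with exactly 4 total connections (bonds + H).
Check the 12 heavy atoms by environment: 1× o (aromatic, X2) → no; 4× c (aromatic, X3) → no; 2× C (X4) → match; 3× O (X2) → no; 1× C (X3) → no; 1× O (X1) → no.
That gives 2 matching atoms.

2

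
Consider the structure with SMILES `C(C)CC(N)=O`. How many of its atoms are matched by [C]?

The query [C] means: uppercase C matches aliphatic (non-aromatic) carbon only.
Check the 6 heavy atoms by environment: 4× C → match; 1× O → no; 1× N → no.
That gives 4 matching atoms.

4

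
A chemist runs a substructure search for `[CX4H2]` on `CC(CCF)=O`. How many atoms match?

2

The query [CX4H2] means: sp3 carbon (X4) with exactly two hydrogens.
Check the 6 heavy atoms by environment: 2× C (H2, X4) → match; 1× C (H0, X3) → no; 1× O (H0, X1) → no; 1× C (H3, X4) → no; 1× F (H0, X1) → no.
That gives 2 matching atoms.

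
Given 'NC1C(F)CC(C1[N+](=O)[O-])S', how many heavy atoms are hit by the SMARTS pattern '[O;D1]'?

The query [O;D1] means: aliphatic oxygen bonded to exactly one heavy atom.
Check the 11 heavy atoms by environment: 4× C (D3) → no; 1× C (D2) → no; 1× N (D1) → no; 1× N (charge +1, D3) → no; 1× O (charge -1, D1) → match; 1× O (D1) → match; 1× F (D1) → no; 1× S (D1) → no.
Summing the matching environments: 1 + 1 = 2 matching atoms.

2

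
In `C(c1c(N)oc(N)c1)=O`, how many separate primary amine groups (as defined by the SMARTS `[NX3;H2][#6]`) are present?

2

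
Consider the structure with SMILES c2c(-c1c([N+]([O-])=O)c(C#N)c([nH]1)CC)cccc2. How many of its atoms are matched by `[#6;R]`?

10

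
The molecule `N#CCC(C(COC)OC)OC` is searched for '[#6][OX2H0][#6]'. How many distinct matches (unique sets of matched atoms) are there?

[#6][OX2H0][#6] is the SMARTS for an ether: an aliphatic oxygen bridging two carbons with no H on the oxygen.
The molecule carries 3 separate instances of a methoxy ether (-OCH3) meeting every constraint; each maps to a distinct set of atoms, giving 3 matches.

3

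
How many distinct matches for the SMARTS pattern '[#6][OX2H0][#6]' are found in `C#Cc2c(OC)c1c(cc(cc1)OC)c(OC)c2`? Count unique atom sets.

[#6][OX2H0][#6] is the SMARTS for an ether: an aliphatic oxygen bridging two carbons with no H on the oxygen.
The molecule carries 3 separate instances of a methoxy ether (-OCH3) meeting every constraint; each maps to a distinct set of atoms, giving 3 matches.

3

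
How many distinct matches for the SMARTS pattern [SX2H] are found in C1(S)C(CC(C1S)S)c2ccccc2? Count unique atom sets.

[SX2H] is the SMARTS for a thiol: an aliphatic sulfur with two connections, one being H.
The molecule carries 3 separate instances of a thiol (-SH) meeting every constraint; each maps to a distinct set of atoms, giving 3 matches.

3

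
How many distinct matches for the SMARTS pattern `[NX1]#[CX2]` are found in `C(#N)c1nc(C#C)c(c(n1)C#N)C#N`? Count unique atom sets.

3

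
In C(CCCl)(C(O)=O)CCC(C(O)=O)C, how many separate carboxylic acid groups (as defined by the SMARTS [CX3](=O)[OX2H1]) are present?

2

[CX3](=O)[OX2H1] is the SMARTS for a carboxylic acid: an sp2 carbon double-bonded to O and single-bonded to an -OH oxygen.
The molecule carries 2 separate instances of a carboxylic acid group (-C(=O)OH) meeting every constraint; each maps to a distinct set of atoms, giving 2 matches.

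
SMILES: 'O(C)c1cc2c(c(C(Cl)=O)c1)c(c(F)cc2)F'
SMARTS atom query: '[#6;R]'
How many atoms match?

Check the 17 heavy atoms by environment: 10× c (aromatic, in 6-ring) → match; 2× F (acyclic) → no; 2× C (acyclic) → no; 2× O (acyclic) → no; 1× Cl (acyclic) → no.
That gives 10 matching atoms.

10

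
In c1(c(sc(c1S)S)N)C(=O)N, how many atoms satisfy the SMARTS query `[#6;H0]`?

5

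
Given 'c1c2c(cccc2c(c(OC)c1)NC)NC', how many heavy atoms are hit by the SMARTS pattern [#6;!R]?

3

The query [#6;!R] means: carbon not in any ring.
Check the 16 heavy atoms by environment: 10× c (aromatic, in 6-ring) → no; 2× N (acyclic) → no; 3× C (acyclic) → match; 1× O (acyclic) → no.
That gives 3 matching atoms.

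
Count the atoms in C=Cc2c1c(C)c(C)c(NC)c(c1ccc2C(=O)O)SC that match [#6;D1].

The query [#6;D1] means: carbon bonded to exactly one heavy atom.
Check the 21 heavy atoms by environment: 8× c (aromatic, D3) → no; 2× c (aromatic, D2) → no; 1× S (D2) → no; 5× C (D1) → match; 1× C (D3) → no; 2× O (D1) → no; 1× N (D2) → no; 1× C (D2) → no.
That gives 5 matching atoms.

5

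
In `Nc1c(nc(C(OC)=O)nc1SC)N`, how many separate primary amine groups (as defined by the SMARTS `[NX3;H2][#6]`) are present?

[NX3;H2][#6] is the SMARTS for a primary amine: a trivalent nitrogen with two H attached to carbon.
The molecule carries 2 separate instances of a primary amino group (-NH2) meeting every constraint; each maps to a distinct set of atoms, giving 2 matches.

2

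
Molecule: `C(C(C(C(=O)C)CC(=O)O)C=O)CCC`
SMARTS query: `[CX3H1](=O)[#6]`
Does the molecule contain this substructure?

The pattern [CX3H1](=O)[#6] describes an sp2 carbon with one H, double-bonded to O and single-bonded to carbon — an aldehyde.
The molecule carries an aldehyde (-CHO), whose atoms satisfy every constraint of the query, so the pattern matches.

Yes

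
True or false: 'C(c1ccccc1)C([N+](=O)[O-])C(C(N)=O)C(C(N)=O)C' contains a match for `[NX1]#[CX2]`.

False

The pattern [NX1]#[CX2] describes a nitrogen triple-bonded to a two-connected carbon — a nitrile.
The closest candidate here is a primary amide (-C(=O)NH2), but the nitrogen is NX3, not NX1. No other fragment satisfies the full query, so there is no match.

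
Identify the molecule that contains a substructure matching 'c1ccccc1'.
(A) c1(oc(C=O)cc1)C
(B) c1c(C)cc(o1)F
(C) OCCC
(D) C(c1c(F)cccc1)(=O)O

D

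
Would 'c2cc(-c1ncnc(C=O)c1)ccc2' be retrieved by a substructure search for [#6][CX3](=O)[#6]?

No

The pattern [#6][CX3](=O)[#6] describes a carbonyl carbon (no H) flanked by two carbons — a ketone.
The closest candidate here is an aldehyde (-CHO), but the carbonyl carbon has H1, so it is not flanked by two carbons. No other fragment satisfies the full query, so there is no match.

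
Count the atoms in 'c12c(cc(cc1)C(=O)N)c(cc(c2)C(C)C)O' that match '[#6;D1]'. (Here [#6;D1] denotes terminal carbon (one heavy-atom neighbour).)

The query [#6;D1] means: carbon bonded to exactly one heavy atom.
Check the 17 heavy atoms by environment: 5× c (aromatic, D3) → no; 5× c (aromatic, D2) → no; 2× C (D3) → no; 2× O (D1) → no; 1× N (D1) → no; 2× C (D1) → match.
That gives 2 matching atoms.

2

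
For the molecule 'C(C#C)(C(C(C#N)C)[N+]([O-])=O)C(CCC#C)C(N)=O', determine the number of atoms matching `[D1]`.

8

The query [D1] means: atom with exactly one heavy-atom neighbour (degree 1).
Check the 19 heavy atoms by environment: 3× C (D1) → match; 5× C (D3) → no; 5× C (D2) → no; 1× N (charge +1, D3) → no; 1× O (charge -1, D1) → match; 2× O (D1) → match; 2× N (D1) → match.
Summing the matching environments: 3 + 1 + 2 + 2 = 8 matching atoms.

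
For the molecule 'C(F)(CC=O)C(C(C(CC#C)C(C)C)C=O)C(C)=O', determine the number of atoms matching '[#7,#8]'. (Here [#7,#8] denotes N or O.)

Check the 19 heavy atoms by environment: 15× C → no; 3× O → match; 1× F → no.
That gives 3 matching atoms.

3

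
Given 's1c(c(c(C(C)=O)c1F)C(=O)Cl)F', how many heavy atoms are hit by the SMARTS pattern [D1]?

6

The query [D1] means: atom with exactly one heavy-atom neighbour (degree 1).
Check the 13 heavy atoms by environment: 1× s (aromatic, D2) → no; 4× c (aromatic, D3) → no; 2× F (D1) → match; 2× C (D3) → no; 2× O (D1) → match; 1× C (D1) → match; 1× Cl (D1) → match.
Summing the matching environments: 2 + 2 + 1 + 1 = 6 matching atoms.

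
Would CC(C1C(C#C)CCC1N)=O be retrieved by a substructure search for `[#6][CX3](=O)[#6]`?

Yes

The pattern [#6][CX3](=O)[#6] describes a carbonyl carbon (no H) flanked by two carbons — a ketone.
The molecule carries an acetyl/ketone group (-C(=O)CH3), whose atoms satisfy every constraint of the query, so the pattern matches.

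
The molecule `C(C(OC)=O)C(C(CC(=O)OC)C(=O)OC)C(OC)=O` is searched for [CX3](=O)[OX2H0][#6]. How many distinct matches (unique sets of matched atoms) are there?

[CX3](=O)[OX2H0][#6] is the SMARTS for an ester: a carbonyl carbon bonded to an oxygen that is itself bonded to carbon (no H on that O).
The molecule carries 4 separate instances of a methyl-ester group (-C(=O)OCH3) meeting every constraint; each maps to a distinct set of atoms, giving 4 matches.

4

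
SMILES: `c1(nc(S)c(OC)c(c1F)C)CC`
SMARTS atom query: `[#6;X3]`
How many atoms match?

5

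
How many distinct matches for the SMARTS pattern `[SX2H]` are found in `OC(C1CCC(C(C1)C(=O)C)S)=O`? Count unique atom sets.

1

[SX2H] is the SMARTS for a thiol: an aliphatic sulfur with two connections, one being H.
Exactly one fragment in the molecule meets all constraints, giving 1 match.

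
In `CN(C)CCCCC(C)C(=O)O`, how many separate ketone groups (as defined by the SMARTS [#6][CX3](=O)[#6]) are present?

[#6][CX3](=O)[#6] is the SMARTS for a ketone: a carbonyl carbon (no H) flanked by two carbons.
The molecule has a carboxylic acid group (-C(=O)OH), but one neighbour of the carbonyl carbon is O, not C; nothing else fits, so there are 0 matches.

0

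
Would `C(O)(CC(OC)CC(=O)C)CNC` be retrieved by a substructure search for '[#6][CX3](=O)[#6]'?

Yes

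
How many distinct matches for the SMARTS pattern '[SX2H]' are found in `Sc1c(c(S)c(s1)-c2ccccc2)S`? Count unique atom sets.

3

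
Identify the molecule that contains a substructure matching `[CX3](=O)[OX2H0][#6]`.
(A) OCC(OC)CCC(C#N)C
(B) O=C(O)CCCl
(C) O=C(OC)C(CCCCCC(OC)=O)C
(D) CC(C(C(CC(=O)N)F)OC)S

[CX3](=O)[OX2H0][#6] describes a carbonyl carbon bonded to an oxygen that is itself bonded to carbon (no H on that O) (an ester).
(A) has a methoxy ether (-OCH3) but the ether oxygen is not adjacent to a C=O carbon.
(B) has a carboxylic acid group (-C(=O)OH) but the singly-bonded O carries H (OX2H1, not H0).
(C) contains a methyl-ester group (-C(=O)OCH3), which satisfies every atom and bond constraint.
(D) has a primary amide (-C(=O)NH2) but the carbonyl is bonded to N, not to an O-C linkage.
So the answer is (C).

C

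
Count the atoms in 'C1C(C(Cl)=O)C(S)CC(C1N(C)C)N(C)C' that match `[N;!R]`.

2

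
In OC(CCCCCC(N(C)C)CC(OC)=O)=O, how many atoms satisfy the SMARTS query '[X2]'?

2

The query [X2] means: any atom with exactly two total connections (bonds + H).
Check the 17 heavy atoms by environment: 10× C (X4) → no; 1× N (X3) → no; 2× C (X3) → no; 2× O (X1) → no; 2× O (X2) → match.
That gives 2 matching atoms.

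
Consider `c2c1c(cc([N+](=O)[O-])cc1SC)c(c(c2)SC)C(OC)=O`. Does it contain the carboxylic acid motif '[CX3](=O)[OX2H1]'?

No

The pattern [CX3](=O)[OX2H1] describes an sp2 carbon double-bonded to O and single-bonded to an -OH oxygen — a carboxylic acid.
The closest candidate here is a methyl-ester group (-C(=O)OCH3), but the singly-bonded O has no H (OX2H0, not OX2H1). No other fragment satisfies the full query, so there is no match.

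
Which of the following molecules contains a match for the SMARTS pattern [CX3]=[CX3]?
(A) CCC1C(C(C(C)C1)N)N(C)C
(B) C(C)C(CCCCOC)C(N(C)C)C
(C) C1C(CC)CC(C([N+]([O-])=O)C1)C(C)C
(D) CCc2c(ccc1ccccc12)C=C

D

[CX3]=[CX3] describes a non-aromatic C=C double bond between two sp2 carbons (an alkene).
(A) has an ethyl group (-CH2CH3) but its C-C bond is a single bond between CX4 carbons, not CX3=CX3.
(B) has an ethyl group (-CH2CH3) but its C-C bond is a single bond between CX4 carbons, not CX3=CX3.
(C) has an ethyl group (-CH2CH3) but its C-C bond is a single bond between CX4 carbons, not CX3=CX3.
(D) contains a vinyl group (-CH=CH2), which satisfies every atom and bond constraint.
So the answer is (D).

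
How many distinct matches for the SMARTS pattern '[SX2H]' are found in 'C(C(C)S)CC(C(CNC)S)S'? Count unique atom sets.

[SX2H] is the SMARTS for a thiol: an aliphatic sulfur with two connections, one being H.
The molecule carries 3 separate instances of a thiol (-SH) meeting every constraint; each maps to a distinct set of atoms, giving 3 matches.

3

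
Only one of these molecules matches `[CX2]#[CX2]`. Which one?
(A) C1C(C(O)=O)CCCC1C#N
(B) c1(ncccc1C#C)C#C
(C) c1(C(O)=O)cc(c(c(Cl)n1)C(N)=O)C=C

[CX2]#[CX2] describes a carbon-carbon triple bond (an alkyne).
(A) has a nitrile (-C#N) but the triple bond is C#N, not C#C.
(B) contains an ethynyl group (-C#CH), which satisfies every atom and bond constraint.
(C) has a vinyl group (-CH=CH2) but the C=C is a double bond; both carbons are CX3, not CX2.
So the answer is (B).

B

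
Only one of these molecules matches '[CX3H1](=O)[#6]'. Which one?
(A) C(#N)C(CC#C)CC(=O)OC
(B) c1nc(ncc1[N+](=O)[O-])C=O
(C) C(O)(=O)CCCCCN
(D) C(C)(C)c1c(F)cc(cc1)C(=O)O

[CX3H1](=O)[#6] describes an sp2 carbon with one H, double-bonded to O and single-bonded to carbon (an aldehyde).
(A) has a methyl-ester group (-C(=O)OCH3) but the carbonyl carbon has H0, not H1.
(B) contains an aldehyde (-CHO), which satisfies every atom and bond constraint.
(C) has a carboxylic acid group (-C(=O)OH) but the carbonyl carbon has H0 and is bonded to O, not H1.
(D) has a carboxylic acid group (-C(=O)OH) but the carbonyl carbon has H0 and is bonded to O, not H1.
So the answer is (B).

B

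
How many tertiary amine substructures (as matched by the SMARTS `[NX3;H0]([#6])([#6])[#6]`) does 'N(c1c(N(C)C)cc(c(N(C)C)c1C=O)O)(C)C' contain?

3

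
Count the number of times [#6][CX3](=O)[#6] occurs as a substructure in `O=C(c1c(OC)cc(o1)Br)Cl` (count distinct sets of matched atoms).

[#6][CX3](=O)[#6] is the SMARTS for a ketone: a carbonyl carbon (no H) flanked by two carbons.
No fragment in the molecule satisfies every constraint, giving 0 matches.

0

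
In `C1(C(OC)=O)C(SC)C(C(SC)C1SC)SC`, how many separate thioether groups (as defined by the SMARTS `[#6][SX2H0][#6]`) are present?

4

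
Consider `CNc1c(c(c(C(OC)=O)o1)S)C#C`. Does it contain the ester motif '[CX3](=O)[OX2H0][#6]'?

Yes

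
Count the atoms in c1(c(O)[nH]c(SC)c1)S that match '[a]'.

5

The query [a] means: a matches any aromatic atom.
Check the 9 heavy atoms by environment: 1× n (aromatic) → match; 4× c (aromatic) → match; 2× S → no; 1× O → no; 1× C → no.
Summing the matching environments: 1 + 4 = 5 matching atoms.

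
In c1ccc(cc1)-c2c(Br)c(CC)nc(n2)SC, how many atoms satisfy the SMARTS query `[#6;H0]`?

5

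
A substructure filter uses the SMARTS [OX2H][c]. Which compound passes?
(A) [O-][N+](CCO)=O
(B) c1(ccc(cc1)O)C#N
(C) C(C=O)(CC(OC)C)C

B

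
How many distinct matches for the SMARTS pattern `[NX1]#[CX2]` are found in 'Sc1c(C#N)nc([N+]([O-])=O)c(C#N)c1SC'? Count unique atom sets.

[NX1]#[CX2] is the SMARTS for a nitrile: a nitrogen triple-bonded to a two-connected carbon.
The molecule carries 2 separate instances of a nitrile (-C#N) meeting every constraint; each maps to a distinct set of atoms, giving 2 matches.

2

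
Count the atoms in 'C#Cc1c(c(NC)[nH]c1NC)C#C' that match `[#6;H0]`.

6

The query [#6;H0] means: any carbon with no attached hydrogen.
Check the 13 heavy atoms by environment: 1× n (aromatic, H1) → no; 4× c (aromatic, H0) → match; 2× C (H0) → match; 2× C (H1) → no; 2× N (H1) → no; 2× C (H3) → no.
Summing the matching environments: 4 + 2 = 6 matching atoms.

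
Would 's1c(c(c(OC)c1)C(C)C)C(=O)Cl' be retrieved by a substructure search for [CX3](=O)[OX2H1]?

No

The pattern [CX3](=O)[OX2H1] describes an sp2 carbon double-bonded to O and single-bonded to an -OH oxygen — a carboxylic acid.
The closest candidate here is an acyl chloride (-C(=O)Cl), but the carbonyl is bonded to Cl, not to an -OH oxygen. No other fragment satisfies the full query, so there is no match.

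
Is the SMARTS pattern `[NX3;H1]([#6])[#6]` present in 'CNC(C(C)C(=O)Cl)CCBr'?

The pattern [NX3;H1]([#6])[#6] describes a trivalent nitrogen with one H, bonded to two carbons — a secondary amine.
The molecule carries an N-methylamino group (-NHCH3), whose atoms satisfy every constraint of the query, so the pattern matches.

Yes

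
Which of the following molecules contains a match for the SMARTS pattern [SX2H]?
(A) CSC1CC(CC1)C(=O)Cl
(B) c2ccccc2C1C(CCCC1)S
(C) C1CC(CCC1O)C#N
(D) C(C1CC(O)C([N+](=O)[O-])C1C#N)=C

B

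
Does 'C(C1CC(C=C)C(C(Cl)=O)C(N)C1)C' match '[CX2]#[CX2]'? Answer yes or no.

No

The pattern [CX2]#[CX2] describes a carbon-carbon triple bond — an alkyne.
The closest candidate here is a vinyl group (-CH=CH2), but the C=C is a double bond; both carbons are CX3, not CX2. No other fragment satisfies the full query, so there is no match.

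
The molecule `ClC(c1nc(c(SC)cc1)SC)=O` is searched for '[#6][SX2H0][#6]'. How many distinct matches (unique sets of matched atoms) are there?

[#6][SX2H0][#6] is the SMARTS for a thioether: an aliphatic sulfur bridging two carbons with no H on the sulfur.
The molecule carries 2 separate instances of a methylthio ether (-SCH3) meeting every constraint; each maps to a distinct set of atoms, giving 2 matches.

2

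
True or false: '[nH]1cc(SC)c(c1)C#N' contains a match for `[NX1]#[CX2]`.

True

The pattern [NX1]#[CX2] describes a nitrogen triple-bonded to a two-connected carbon — a nitrile.
The molecule carries a nitrile (-C#N), whose atoms satisfy every constraint of the query, so the pattern matches.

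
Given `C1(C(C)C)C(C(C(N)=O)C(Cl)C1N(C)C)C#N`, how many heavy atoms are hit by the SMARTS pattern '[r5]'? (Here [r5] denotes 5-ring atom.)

5

The query [r5] means: r5 matches atoms in a five-membered ring.
Check the 17 heavy atoms by environment: 5× C (in 5-ring) → match; 7× C (acyclic) → no; 1× O (acyclic) → no; 3× N (acyclic) → no; 1× Cl (acyclic) → no.
That gives 5 matching atoms.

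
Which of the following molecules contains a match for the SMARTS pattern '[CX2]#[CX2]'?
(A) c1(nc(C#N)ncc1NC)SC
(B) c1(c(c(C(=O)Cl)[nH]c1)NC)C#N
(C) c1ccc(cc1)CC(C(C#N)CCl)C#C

C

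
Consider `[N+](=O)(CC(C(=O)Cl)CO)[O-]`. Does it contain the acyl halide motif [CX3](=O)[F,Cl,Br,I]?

The pattern [CX3](=O)[F,Cl,Br,I] describes a carbonyl carbon bonded to a halogen — an acyl halide.
The molecule carries an acyl chloride (-C(=O)Cl), whose atoms satisfy every constraint of the query, so the pattern matches.

Yes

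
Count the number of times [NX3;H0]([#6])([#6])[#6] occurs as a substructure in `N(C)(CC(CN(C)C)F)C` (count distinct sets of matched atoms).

[NX3;H0]([#6])([#6])[#6] is the SMARTS for a tertiary amine: a trivalent nitrogen with no H, bonded to three carbons.
The molecule carries 2 separate instances of a dimethylamino group (-N(CH3)2) meeting every constraint; each maps to a distinct set of atoms, giving 2 matches.

2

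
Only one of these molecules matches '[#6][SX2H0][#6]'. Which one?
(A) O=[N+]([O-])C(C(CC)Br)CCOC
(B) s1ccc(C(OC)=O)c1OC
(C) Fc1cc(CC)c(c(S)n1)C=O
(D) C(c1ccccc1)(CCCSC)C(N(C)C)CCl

D

[#6][SX2H0][#6] describes an aliphatic sulfur bridging two carbons with no H on the sulfur (a thioether).
(A) has a methoxy ether (-OCH3) but the bridging atom is O, not S.
(B) has a methoxy ether (-OCH3) but the bridging atom is O, not S.
(C) has a thiol (-SH) but the sulfur has H1, not H0 bridging two carbons.
(D) contains a methylthio ether (-SCH3), which satisfies every atom and bond constraint.
So the answer is (D).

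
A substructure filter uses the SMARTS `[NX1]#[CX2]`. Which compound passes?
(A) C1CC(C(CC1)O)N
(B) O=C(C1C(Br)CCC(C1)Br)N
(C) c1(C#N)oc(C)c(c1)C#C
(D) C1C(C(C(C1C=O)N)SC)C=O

C

[NX1]#[CX2] describes a nitrogen triple-bonded to a two-connected carbon (a nitrile).
(A) has a primary amino group (-NH2) but the nitrogen is NX3 (three connections), not NX1 triple-bonded.
(B) has a primary amide (-C(=O)NH2) but the nitrogen is NX3, not NX1.
(C) contains a nitrile (-C#N), which satisfies every atom and bond constraint.
(D) has a primary amino group (-NH2) but the nitrogen is NX3 (three connections), not NX1 triple-bonded.
So the answer is (C).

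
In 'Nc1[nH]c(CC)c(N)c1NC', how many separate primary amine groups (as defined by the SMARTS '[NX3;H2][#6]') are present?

2

[NX3;H2][#6] is the SMARTS for a primary amine: a trivalent nitrogen with two H attached to carbon.
The molecule carries 2 separate instances of a primary amino group (-NH2) meeting every constraint; each maps to a distinct set of atoms, giving 2 matches.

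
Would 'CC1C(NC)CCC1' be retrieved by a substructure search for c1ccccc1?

The pattern c1ccccc1 describes six aromatic carbons in a ring — a benzene ring.
The closest candidate here is a methyl group (-CH3), but no six-membered all-carbon aromatic ring is present. No other fragment satisfies the full query, so there is no match.

No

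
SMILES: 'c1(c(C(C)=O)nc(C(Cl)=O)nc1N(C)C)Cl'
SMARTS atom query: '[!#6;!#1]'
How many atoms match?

The query [!#6;!#1] means: not carbon and not hydrogen — any heteroatom.
Check the 16 heavy atoms by environment: 2× n (aromatic) → match; 4× c (aromatic) → no; 5× C → no; 2× O → match; 2× Cl → match; 1× N → match.
Summing the matching environments: 2 + 2 + 2 + 1 = 7 matching atoms.

7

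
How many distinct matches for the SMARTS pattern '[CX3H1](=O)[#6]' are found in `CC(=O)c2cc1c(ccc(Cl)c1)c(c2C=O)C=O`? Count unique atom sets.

[CX3H1](=O)[#6] is the SMARTS for an aldehyde: an sp2 carbon with one H, double-bonded to O and single-bonded to carbon.
The molecule carries 2 separate instances of an aldehyde (-CHO) meeting every constraint; each maps to a distinct set of atoms, giving 2 matches.

2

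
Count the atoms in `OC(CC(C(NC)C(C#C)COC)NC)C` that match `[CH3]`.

4

Check the 16 heavy atoms by environment: 2× C (H2) → no; 5× C (H1) → no; 4× C (H3) → match; 2× N (H1) → no; 1× C (H0) → no; 1× O (H1) → no; 1× O (H0) → no.
That gives 4 matching atoms.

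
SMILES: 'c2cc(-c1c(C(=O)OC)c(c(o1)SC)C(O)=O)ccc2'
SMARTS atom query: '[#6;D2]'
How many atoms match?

The query [#6;D2] means: any carbon bonded to exactly two heavy atoms.
Check the 20 heavy atoms by environment: 1× o (aromatic, D2) → no; 5× c (aromatic, D3) → no; 2× C (D3) → no; 3× O (D1) → no; 1× O (D2) → no; 2× C (D1) → no; 5× c (aromatic, D2) → match; 1× S (D2) → no.
That gives 5 matching atoms.

5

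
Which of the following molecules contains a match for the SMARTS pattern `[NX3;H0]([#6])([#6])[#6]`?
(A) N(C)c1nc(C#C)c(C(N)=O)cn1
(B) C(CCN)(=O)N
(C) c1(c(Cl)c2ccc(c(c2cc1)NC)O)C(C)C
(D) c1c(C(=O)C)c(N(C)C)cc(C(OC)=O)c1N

D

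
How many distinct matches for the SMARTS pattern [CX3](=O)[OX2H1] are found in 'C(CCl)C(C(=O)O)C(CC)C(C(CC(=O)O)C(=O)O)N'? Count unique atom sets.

3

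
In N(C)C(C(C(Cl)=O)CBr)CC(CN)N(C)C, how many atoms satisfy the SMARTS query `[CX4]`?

9

The query [CX4] means: C with X4: aliphatic carbon with exactly 4 total connections (bonds + H).
Check the 16 heavy atoms by environment: 9× C (X4) → match; 1× C (X3) → no; 1× O (X1) → no; 1× Cl (X1) → no; 3× N (X3) → no; 1× Br (X1) → no.
That gives 9 matching atoms.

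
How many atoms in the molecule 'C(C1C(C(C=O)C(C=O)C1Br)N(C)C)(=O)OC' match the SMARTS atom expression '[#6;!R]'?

6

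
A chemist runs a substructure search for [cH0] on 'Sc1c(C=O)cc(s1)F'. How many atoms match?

Check the 9 heavy atoms by environment: 1× s (aromatic, H0) → no; 3× c (aromatic, H0) → match; 1× c (aromatic, H1) → no; 1× F (H0) → no; 1× S (H1) → no; 1× C (H1) → no; 1× O (H0) → no.
That gives 3 matching atoms.

3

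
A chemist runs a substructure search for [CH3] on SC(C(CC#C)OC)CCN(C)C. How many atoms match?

Check the 13 heavy atoms by environment: 3× C (H2) → no; 3× C (H1) → no; 1× S (H1) → no; 1× O (H0) → no; 3× C (H3) → match; 1× N (H0) → no; 1× C (H0) → no.
That gives 3 matching atoms.

3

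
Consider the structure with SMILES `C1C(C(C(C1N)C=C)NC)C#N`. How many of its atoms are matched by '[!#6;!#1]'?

3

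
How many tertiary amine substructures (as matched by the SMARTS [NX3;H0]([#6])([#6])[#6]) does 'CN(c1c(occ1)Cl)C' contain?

[NX3;H0]([#6])([#6])[#6] is the SMARTS for a tertiary amine: a trivalent nitrogen with no H, bonded to three carbons.
Exactly one fragment in the molecule meets all constraints, giving 1 match.

1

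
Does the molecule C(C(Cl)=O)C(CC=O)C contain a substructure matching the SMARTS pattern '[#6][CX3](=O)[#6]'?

The pattern [#6][CX3](=O)[#6] describes a carbonyl carbon (no H) flanked by two carbons — a ketone.
The closest candidate here is an aldehyde (-CHO), but the carbonyl carbon has H1, so it is not flanked by two carbons. No other fragment satisfies the full query, so there is no match.

No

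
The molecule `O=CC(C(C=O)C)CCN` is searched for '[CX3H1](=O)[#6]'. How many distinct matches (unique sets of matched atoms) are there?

[CX3H1](=O)[#6] is the SMARTS for an aldehyde: an sp2 carbon with one H, double-bonded to O and single-bonded to carbon.
The molecule carries 2 separate instances of an aldehyde (-CHO) meeting every constraint; each maps to a distinct set of atoms, giving 2 matches.

2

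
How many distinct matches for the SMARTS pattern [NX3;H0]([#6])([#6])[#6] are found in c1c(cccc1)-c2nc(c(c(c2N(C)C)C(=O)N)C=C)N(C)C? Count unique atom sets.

2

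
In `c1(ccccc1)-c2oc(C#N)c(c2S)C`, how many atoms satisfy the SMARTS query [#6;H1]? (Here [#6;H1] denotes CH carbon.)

5

The query [#6;H1] means: any carbon bearing exactly one hydrogen.
Check the 15 heavy atoms by environment: 1× o (aromatic, H0) → no; 5× c (aromatic, H0) → no; 5× c (aromatic, H1) → match; 1× C (H3) → no; 1× S (H1) → no; 1× C (H0) → no; 1× N (H0) → no.
That gives 5 matching atoms.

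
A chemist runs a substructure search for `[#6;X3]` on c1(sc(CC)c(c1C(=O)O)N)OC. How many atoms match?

The query [#6;X3] means: any carbon (aromatic or not) with three total connections.
Check the 13 heavy atoms by environment: 1× s (aromatic, X2) → no; 4× c (aromatic, X3) → match; 1× N (X3) → no; 2× O (X2) → no; 3× C (X4) → no; 1× C (X3) → match; 1× O (X1) → no.
Summing the matching environments: 4 + 1 = 5 matching atoms.

5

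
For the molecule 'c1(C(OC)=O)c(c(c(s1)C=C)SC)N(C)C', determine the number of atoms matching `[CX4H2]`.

0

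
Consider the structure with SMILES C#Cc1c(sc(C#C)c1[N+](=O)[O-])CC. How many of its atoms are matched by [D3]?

5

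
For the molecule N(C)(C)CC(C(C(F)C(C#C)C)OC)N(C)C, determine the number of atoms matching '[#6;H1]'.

5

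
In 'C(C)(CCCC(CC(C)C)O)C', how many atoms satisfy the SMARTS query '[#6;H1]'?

The query [#6;H1] means: any carbon bearing exactly one hydrogen.
Check the 12 heavy atoms by environment: 4× C (H2) → no; 3× C (H1) → match; 4× C (H3) → no; 1× O (H1) → no.
That gives 3 matching atoms.

3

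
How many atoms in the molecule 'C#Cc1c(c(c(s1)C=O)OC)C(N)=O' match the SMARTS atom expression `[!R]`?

9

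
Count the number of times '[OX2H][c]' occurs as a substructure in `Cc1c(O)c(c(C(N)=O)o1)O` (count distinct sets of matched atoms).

2

[OX2H][c] is the SMARTS for a phenol: a hydroxyl oxygen attached to an aromatic carbon.
The molecule carries 2 separate instances of a hydroxyl group (-OH) meeting every constraint; each maps to a distinct set of atoms, giving 2 matches.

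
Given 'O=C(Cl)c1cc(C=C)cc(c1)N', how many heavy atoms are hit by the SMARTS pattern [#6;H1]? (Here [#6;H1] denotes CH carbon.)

The query [#6;H1] means: any carbon bearing exactly one hydrogen.
Check the 12 heavy atoms by environment: 3× c (aromatic, H0) → no; 3× c (aromatic, H1) → match; 1× C (H0) → no; 1× O (H0) → no; 1× Cl (H0) → no; 1× C (H1) → match; 1× C (H2) → no; 1× N (H2) → no.
Summing the matching environments: 3 + 1 = 4 matching atoms.

4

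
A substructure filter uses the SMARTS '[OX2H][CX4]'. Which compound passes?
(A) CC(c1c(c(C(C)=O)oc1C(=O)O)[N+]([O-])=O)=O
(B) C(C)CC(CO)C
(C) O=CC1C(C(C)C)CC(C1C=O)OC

[OX2H][CX4] describes a hydroxyl oxygen bound to an sp3 (X4) carbon (an aliphatic alcohol).
(A) has a carboxylic acid group (-C(=O)OH) but the -OH is on a CX3 carbonyl carbon, not a CX4 carbon.
(B) contains a hydroxyl group (-OH), which satisfies every atom and bond constraint.
(C) has a methoxy ether (-OCH3) but the oxygen has H0 (ether), not H1.
So the answer is (B).

B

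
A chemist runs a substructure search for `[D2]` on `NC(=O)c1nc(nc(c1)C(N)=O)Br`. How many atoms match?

3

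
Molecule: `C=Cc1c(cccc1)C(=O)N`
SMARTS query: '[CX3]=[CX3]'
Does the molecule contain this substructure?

Yes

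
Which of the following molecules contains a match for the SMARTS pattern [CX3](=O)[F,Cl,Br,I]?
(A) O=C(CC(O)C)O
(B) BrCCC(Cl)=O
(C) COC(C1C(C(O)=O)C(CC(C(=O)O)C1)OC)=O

[CX3](=O)[F,Cl,Br,I] describes a carbonyl carbon bonded to a halogen (an acyl halide).
(A) has a carboxylic acid group (-C(=O)OH) but the carbonyl is bonded to -OH, not to a halogen.
(B) contains an acyl chloride (-C(=O)Cl), which satisfies every atom and bond constraint.
(C) has a carboxylic acid group (-C(=O)OH) but the carbonyl is bonded to -OH, not to a halogen.
So the answer is (B).

B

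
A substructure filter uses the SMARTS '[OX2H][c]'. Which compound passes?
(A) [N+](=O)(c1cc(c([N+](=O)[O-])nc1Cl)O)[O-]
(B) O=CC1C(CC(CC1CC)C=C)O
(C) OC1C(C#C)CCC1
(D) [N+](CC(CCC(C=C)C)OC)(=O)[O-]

[OX2H][c] describes a hydroxyl oxygen attached to an aromatic carbon (a phenol).
(A) contains a hydroxyl group (-OH), which satisfies every atom and bond constraint.
(B) has a hydroxyl group (-OH) but the -OH is on an aliphatic carbon, not an aromatic c.
(C) has a hydroxyl group (-OH) but the -OH is on an aliphatic carbon, not an aromatic c.
(D) has a methoxy ether (-OCH3) but the oxygen has H0, not H1.
So the answer is (A).

A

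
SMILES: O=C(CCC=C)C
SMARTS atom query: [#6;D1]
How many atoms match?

The query [#6;D1] means: carbon bonded to exactly one heavy atom.
Check the 7 heavy atoms by environment: 3× C (D2) → no; 2× C (D1) → match; 1× C (D3) → no; 1× O (D1) → no.
That gives 2 matching atoms.

2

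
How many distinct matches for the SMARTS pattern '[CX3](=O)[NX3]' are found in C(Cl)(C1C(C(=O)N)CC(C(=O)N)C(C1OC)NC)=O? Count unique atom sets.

2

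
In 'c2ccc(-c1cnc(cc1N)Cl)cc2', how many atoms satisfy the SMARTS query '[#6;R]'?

11

The query [#6;R] means: carbon that is part of a ring.
Check the 14 heavy atoms by environment: 1× n (aromatic, in 6-ring) → no; 11× c (aromatic, in 6-ring) → match; 1× Cl (acyclic) → no; 1× N (acyclic) → no.
That gives 11 matching atoms.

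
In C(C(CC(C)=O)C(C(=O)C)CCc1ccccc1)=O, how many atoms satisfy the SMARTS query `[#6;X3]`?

9

Check the 19 heavy atoms by environment: 7× C (X4) → no; 6× c (aromatic, X3) → match; 3× C (X3) → match; 3× O (X1) → no.
Summing the matching environments: 6 + 3 = 9 matching atoms.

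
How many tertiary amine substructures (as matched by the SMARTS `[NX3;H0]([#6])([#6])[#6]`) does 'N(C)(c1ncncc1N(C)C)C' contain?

2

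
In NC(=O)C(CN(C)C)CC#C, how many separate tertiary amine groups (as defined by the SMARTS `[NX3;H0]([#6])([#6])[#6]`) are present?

[NX3;H0]([#6])([#6])[#6] is the SMARTS for a tertiary amine: a trivalent nitrogen with no H, bonded to three carbons.
Exactly one fragment in the molecule meets all constraints, giving 1 match.

1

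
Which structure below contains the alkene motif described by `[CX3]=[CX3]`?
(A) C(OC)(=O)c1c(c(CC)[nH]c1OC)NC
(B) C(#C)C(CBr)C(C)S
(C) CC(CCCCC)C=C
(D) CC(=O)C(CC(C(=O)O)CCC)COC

C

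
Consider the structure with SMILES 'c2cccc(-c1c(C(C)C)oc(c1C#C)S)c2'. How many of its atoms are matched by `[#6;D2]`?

Check the 17 heavy atoms by environment: 1× o (aromatic, D2) → no; 5× c (aromatic, D3) → no; 5× c (aromatic, D2) → match; 1× C (D2) → match; 3× C (D1) → no; 1× C (D3) → no; 1× S (D1) → no.
Summing the matching environments: 5 + 1 = 6 matching atoms.

6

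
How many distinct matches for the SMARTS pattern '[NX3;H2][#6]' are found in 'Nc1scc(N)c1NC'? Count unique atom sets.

[NX3;H2][#6] is the SMARTS for a primary amine: a trivalent nitrogen with two H attached to carbon.
The molecule carries 2 separate instances of a primary amino group (-NH2) meeting every constraint; each maps to a distinct set of atoms, giving 2 matches.

2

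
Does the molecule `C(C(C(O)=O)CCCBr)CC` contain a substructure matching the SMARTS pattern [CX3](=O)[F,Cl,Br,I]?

No

The pattern [CX3](=O)[F,Cl,Br,I] describes a carbonyl carbon bonded to a halogen — an acyl halide.
The closest candidate here is a carboxylic acid group (-C(=O)OH), but the carbonyl is bonded to -OH, not to a halogen. No other fragment satisfies the full query, so there is no match.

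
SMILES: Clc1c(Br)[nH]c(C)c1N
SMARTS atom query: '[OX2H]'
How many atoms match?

0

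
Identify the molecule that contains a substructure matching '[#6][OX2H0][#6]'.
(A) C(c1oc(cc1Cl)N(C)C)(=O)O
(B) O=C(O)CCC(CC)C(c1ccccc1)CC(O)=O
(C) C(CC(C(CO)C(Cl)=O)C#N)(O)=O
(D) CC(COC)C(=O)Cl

D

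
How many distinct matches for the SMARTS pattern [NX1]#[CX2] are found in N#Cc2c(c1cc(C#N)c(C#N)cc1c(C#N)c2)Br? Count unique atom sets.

4

[NX1]#[CX2] is the SMARTS for a nitrile: a nitrogen triple-bonded to a two-connected carbon.
The molecule carries 4 separate instances of a nitrile (-C#N) meeting every constraint; each maps to a distinct set of atoms, giving 4 matches.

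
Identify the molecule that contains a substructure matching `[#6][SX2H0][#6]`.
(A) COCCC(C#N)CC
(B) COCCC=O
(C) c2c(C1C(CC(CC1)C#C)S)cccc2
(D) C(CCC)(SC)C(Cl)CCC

D

[#6][SX2H0][#6] describes an aliphatic sulfur bridging two carbons with no H on the sulfur (a thioether).
(A) has a methoxy ether (-OCH3) but the bridging atom is O, not S.
(B) has a methoxy ether (-OCH3) but the bridging atom is O, not S.
(C) has a thiol (-SH) but the sulfur has H1, not H0 bridging two carbons.
(D) contains a methylthio ether (-SCH3), which satisfies every atom and bond constraint.
So the answer is (D).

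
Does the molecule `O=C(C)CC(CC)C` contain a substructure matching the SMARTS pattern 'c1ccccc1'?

The pattern c1ccccc1 describes six aromatic carbons in a ring — a benzene ring.
The closest candidate here is a methyl group (-CH3), but no six-membered all-carbon aromatic ring is present. No other fragment satisfies the full query, so there is no match.

No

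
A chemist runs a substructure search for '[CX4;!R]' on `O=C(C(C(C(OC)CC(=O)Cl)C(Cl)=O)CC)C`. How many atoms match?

8

Check the 17 heavy atoms by environment: 8× C (X4, acyclic) → match; 3× C (X3, acyclic) → no; 3× O (X1, acyclic) → no; 2× Cl (X1, acyclic) → no; 1× O (X2, acyclic) → no.
That gives 8 matching atoms.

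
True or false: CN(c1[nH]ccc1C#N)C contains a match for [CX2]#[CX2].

The pattern [CX2]#[CX2] describes a carbon-carbon triple bond — an alkyne.
The closest candidate here is a nitrile (-C#N), but the triple bond is C#N, not C#C. No other fragment satisfies the full query, so there is no match.

False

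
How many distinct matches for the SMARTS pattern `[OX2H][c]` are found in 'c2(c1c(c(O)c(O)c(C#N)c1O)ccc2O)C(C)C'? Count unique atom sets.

[OX2H][c] is the SMARTS for a phenol: a hydroxyl oxygen attached to an aromatic carbon.
The molecule carries 4 separate instances of a hydroxyl group (-OH) meeting every constraint; each maps to a distinct set of atoms, giving 4 matches.

4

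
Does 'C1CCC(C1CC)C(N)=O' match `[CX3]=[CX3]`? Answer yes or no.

No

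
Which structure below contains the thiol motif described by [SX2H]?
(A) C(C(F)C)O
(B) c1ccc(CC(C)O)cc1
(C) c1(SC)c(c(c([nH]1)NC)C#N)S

C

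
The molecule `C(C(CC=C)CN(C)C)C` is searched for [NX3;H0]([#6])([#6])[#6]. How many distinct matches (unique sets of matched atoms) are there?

1

[NX3;H0]([#6])([#6])[#6] is the SMARTS for a tertiary amine: a trivalent nitrogen with no H, bonded to three carbons.
Exactly one fragment in the molecule meets all constraints, giving 1 match.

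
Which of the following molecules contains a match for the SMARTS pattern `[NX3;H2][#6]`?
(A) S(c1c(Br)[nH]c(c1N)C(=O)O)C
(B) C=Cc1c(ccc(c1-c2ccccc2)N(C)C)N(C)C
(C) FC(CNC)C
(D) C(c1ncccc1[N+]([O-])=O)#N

[NX3;H2][#6] describes a trivalent nitrogen with two H attached to carbon (a primary amine).
(A) contains a primary amino group (-NH2), which satisfies every atom and bond constraint.
(B) has a dimethylamino group (-N(CH3)2) but the nitrogen has H0, not H2.
(C) has an N-methylamino group (-NHCH3) but the nitrogen bears two carbons and only one H (H1), not H2.
(D) has a nitrile (-C#N) but the nitrogen is NX1 (triple-bonded), not NX3 with two H.
So the answer is (A).

A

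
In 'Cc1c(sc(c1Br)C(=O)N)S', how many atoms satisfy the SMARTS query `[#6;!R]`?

The query [#6;!R] means: carbon not in any ring.
Check the 11 heavy atoms by environment: 1× s (aromatic, in 5-ring) → no; 4× c (aromatic, in 5-ring) → no; 2× C (acyclic) → match; 1× O (acyclic) → no; 1× N (acyclic) → no; 1× S (acyclic) → no; 1× Br (acyclic) → no.
That gives 2 matching atoms.

2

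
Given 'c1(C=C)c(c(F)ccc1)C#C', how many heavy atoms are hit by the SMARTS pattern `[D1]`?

3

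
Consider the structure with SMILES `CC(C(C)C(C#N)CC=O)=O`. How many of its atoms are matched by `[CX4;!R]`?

The query [CX4;!R] means: aliphatic carbon with four total connections, not in a ring.
Check the 11 heavy atoms by environment: 5× C (X4, acyclic) → match; 2× C (X3, acyclic) → no; 2× O (X1, acyclic) → no; 1× C (X2, acyclic) → no; 1× N (X1, acyclic) → no.
That gives 5 matching atoms.

5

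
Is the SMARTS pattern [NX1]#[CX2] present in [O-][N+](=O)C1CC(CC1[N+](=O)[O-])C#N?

The pattern [NX1]#[CX2] describes a nitrogen triple-bonded to a two-connected carbon — a nitrile.
The molecule carries a nitrile (-C#N), whose atoms satisfy every constraint of the query, so the pattern matches.

Yes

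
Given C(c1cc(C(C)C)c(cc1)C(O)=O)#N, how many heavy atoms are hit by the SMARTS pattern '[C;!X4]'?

2

The query [C;!X4] means: aliphatic carbon that does not have four total connections.
Check the 14 heavy atoms by environment: 6× c (aromatic, X3) → no; 1× C (X2) → match; 1× N (X1) → no; 1× C (X3) → match; 1× O (X1) → no; 1× O (X2) → no; 3× C (X4) → no.
Summing the matching environments: 1 + 1 = 2 matching atoms.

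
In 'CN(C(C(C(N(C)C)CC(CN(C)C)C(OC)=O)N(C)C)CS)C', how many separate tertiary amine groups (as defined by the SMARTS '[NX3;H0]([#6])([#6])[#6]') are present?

[NX3;H0]([#6])([#6])[#6] is the SMARTS for a tertiary amine: a trivalent nitrogen with no H, bonded to three carbons.
The molecule carries 4 separate instances of a dimethylamino group (-N(CH3)2) meeting every constraint; each maps to a distinct set of atoms, giving 4 matches.

4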